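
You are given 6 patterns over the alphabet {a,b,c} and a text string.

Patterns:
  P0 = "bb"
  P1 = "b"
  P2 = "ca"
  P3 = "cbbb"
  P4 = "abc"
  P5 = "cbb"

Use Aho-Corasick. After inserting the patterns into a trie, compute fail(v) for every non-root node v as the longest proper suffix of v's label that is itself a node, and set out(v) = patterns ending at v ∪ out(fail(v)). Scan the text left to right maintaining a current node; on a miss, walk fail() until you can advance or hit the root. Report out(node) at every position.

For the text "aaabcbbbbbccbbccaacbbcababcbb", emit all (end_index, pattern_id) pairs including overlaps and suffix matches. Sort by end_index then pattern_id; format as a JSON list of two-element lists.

Build:
Trie (insert patterns):
  0='ε' goto a→8 b→1 c→3
  1='b' goto b→2  ←P1
  2='bb' goto ·  ←P0
  3='c' goto a→4 b→5
  4='ca' goto ·  ←P2
  5='cb' goto b→6
  6='cbb' goto b→7  ←P5
  7='cbbb' goto ·  ←P3
  8='a' goto b→9
  9='ab' goto c→10
  10='abc' goto ·  ←P4

Failure links (BFS by depth):
  fail(1) 'b': from fail(0)=0 chase 'b': 0 ⇒ 0;  out={1}∪out(0)={1}
  fail(3) 'c': from fail(0)=0 chase 'c': 0 ⇒ 0;  out=∅∪out(0)=∅
  fail(8) 'a': from fail(0)=0 chase 'a': 0 ⇒ 0;  out=∅∪out(0)=∅
  fail(2) 'bb': from fail(1)=0 chase 'b': 0 ⇒ 1;  out={0}∪out(1)={0,1}
  fail(4) 'ca': from fail(3)=0 chase 'a': 0 ⇒ 8;  out={2}∪out(8)={2}
  fail(5) 'cb': from fail(3)=0 chase 'b': 0 ⇒ 1;  out=∅∪out(1)={1}
  fail(9) 'ab': from fail(8)=0 chase 'b': 0 ⇒ 1;  out=∅∪out(1)={1}
  fail(6) 'cbb': from fail(5)=1 chase 'b': 1 ⇒ 2;  out={5}∪out(2)={0,1,5}
  fail(10) 'abc': from fail(9)=1 chase 'c': 1→0 ⇒ 3;  out={4}∪out(3)={4}
  fail(7) 'cbbb': from fail(6)=2 chase 'b': 2→1 ⇒ 2;  out={3}∪out(2)={0,1,3}

Scan:
i=0 'a': node 0→8
i=1 'a': node 8→8 (via fail)
i=2 'a': node 8→8 (via fail)
i=3 'b': node 8→9  → match P1@[3:3]
i=4 'c': node 9→10  → match P4@[2:4]
i=5 'b': node 10→5 (via fail)  → match P1@[5:5]
i=6 'b': node 5→6  → match P0@[5:6],P1@[6:6],P5@[4:6]
i=7 'b': node 6→7  → match P0@[6:7],P1@[7:7],P3@[4:7]
i=8 'b': node 7→2 (via fail)  → match P0@[7:8],P1@[8:8]
i=9 'b': node 2→2 (via fail)  → match P0@[8:9],P1@[9:9]
i=10 'c': node 2→3 (via fail)
i=11 'c': node 3→3 (via fail)
i=12 'b': node 3→5  → match P1@[12:12]
i=13 'b': node 5→6  → match P0@[12:13],P1@[13:13],P5@[11:13]
i=14 'c': node 6→3 (via fail)
i=15 'c': node 3→3 (via fail)
i=16 'a': node 3→4  → match P2@[15:16]
i=17 'a': node 4→8 (via fail)
i=18 'c': node 8→3 (via fail)
i=19 'b': node 3→5  → match P1@[19:19]
i=20 'b': node 5→6  → match P0@[19:20],P1@[20:20],P5@[18:20]
i=21 'c': node 6→3 (via fail)
i=22 'a': node 3→4  → match P2@[21:22]
i=23 'b': node 4→9 (via fail)  → match P1@[23:23]
i=24 'a': node 9→8 (via fail)
i=25 'b': node 8→9  → match P1@[25:25]
i=26 'c': node 9→10  → match P4@[24:26]
i=27 'b': node 10→5 (via fail)  → match P1@[27:27]
i=28 'b': node 5→6  → match P0@[27:28],P1@[28:28],P5@[26:28]

Result: [[3,1],[4,4],[5,1],[6,0],[6,1],[6,5],[7,0],[7,1],[7,3],[8,0],[8,1],[9,0],[9,1],[12,1],[13,0],[13,1],[13,5],[16,2],[19,1],[20,0],[20,1],[20,5],[22,2],[23,1],[25,1],[26,4],[27,1],[28,0],[28,1],[28,5]]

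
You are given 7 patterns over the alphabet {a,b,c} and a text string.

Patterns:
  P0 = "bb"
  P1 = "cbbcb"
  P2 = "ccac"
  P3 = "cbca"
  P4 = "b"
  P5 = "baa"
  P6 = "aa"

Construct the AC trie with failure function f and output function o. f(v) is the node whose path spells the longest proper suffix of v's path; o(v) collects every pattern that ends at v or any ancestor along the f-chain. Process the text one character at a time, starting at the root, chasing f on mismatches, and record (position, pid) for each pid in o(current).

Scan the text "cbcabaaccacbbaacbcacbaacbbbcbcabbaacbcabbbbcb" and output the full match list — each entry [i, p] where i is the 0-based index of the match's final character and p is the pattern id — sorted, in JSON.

Construct AC machine:
Trie nodes:
  0='ε' goto a→15 b→1 c→3
  1='b' goto a→13 b→2  [P4 ends]
  2='bb' goto ·  [P0 ends]
  3='c' goto b→4 c→8
  4='cb' goto b→5 c→11
  5='cbb' goto c→6
  6='cbbc' goto b→7
  7='cbbcb' goto ·  [P1 ends]
  8='cc' goto a→9
  9='cca' goto c→10
  10='ccac' goto ·  [P2 ends]
  11='cbc' goto a→12
  12='cbca' goto ·  [P3 ends]
  13='ba' goto a→14
  14='baa' goto ·  [P5 ends]
  15='a' goto a→16
  16='aa' goto ·  [P6 ends]

BFS fail/out derivation:
  n1('b'): parent n0 fail=0; on 'b' 0 → fail=0;  out {4}∪∅={4}
  n3('c'): parent n0 fail=0; on 'c' 0 → fail=0;  out ∅∪∅=∅
  n15('a'): parent n0 fail=0; on 'a' 0 → fail=0;  out ∅∪∅=∅
  n2('bb'): parent n1 fail=0; on 'b' 0 → fail=1;  out {0}∪{4}={0,4}
  n4('cb'): parent n3 fail=0; on 'b' 0 → fail=1;  out ∅∪{4}={4}
  n8('cc'): parent n3 fail=0; on 'c' 0 → fail=3;  out ∅∪∅=∅
  n13('ba'): parent n1 fail=0; on 'a' 0 → fail=15;  out ∅∪∅=∅
  n16('aa'): parent n15 fail=0; on 'a' 0 → fail=15;  out {6}∪∅={6}
  n5('cbb'): parent n4 fail=1; on 'b' 1 → fail=2;  out ∅∪{0,4}={0,4}
  n9('cca'): parent n8 fail=3; on 'a' 3→0 → fail=15;  out ∅∪∅=∅
  n11('cbc'): parent n4 fail=1; on 'c' 1→0 → fail=3;  out ∅∪∅=∅
  n14('baa'): parent n13 fail=15; on 'a' 15 → fail=16;  out {5}∪{6}={5,6}
  n6('cbbc'): parent n5 fail=2; on 'c' 2→1→0 → fail=3;  out ∅∪∅=∅
  n10('ccac'): parent n9 fail=15; on 'c' 15→0 → fail=3;  out {2}∪∅={2}
  n12('cbca'): parent n11 fail=3; on 'a' 3→0 → fail=15;  out {3}∪∅={3}
  n7('cbbcb'): parent n6 fail=3; on 'b' 3 → fail=4;  out {1}∪{4}={1,4}

Text stream:
[0] read 'c'  n0⇒n3
[1] read 'b'  n3⇒n4  → match P4@[1:1]
[2] read 'c'  n4⇒n11
[3] read 'a'  n11⇒n12  → match P3@[0:3]
[4] read 'b'  n12⇒n1 (fail-walked)  → match P4@[4:4]
[5] read 'a'  n1⇒n13
[6] read 'a'  n13⇒n14  → match P5@[4:6],P6@[5:6]
[7] read 'c'  n14⇒n3 (fail-walked)
[8] read 'c'  n3⇒n8
[9] read 'a'  n8⇒n9
[10] read 'c'  n9⇒n10  → match P2@[7:10]
[11] read 'b'  n10⇒n4 (fail-walked)  → match P4@[11:11]
[12] read 'b'  n4⇒n5  → match P0@[11:12],P4@[12:12]
[13] read 'a'  n5⇒n13 (fail-walked)
[14] read 'a'  n13⇒n14  → match P5@[12:14],P6@[13:14]
[15] read 'c'  n14⇒n3 (fail-walked)
[16] read 'b'  n3⇒n4  → match P4@[16:16]
[17] read 'c'  n4⇒n11
[18] read 'a'  n11⇒n12  → match P3@[15:18]
[19] read 'c'  n12⇒n3 (fail-walked)
[20] read 'b'  n3⇒n4  → match P4@[20:20]
[21] read 'a'  n4⇒n13 (fail-walked)
[22] read 'a'  n13⇒n14  → match P5@[20:22],P6@[21:22]
[23] read 'c'  n14⇒n3 (fail-walked)
[24] read 'b'  n3⇒n4  → match P4@[24:24]
[25] read 'b'  n4⇒n5  → match P0@[24:25],P4@[25:25]
[26] read 'b'  n5⇒n2 (fail-walked)  → match P0@[25:26],P4@[26:26]
[27] read 'c'  n2⇒n3 (fail-walked)
[28] read 'b'  n3⇒n4  → match P4@[28:28]
[29] read 'c'  n4⇒n11
[30] read 'a'  n11⇒n12  → match P3@[27:30]
[31] read 'b'  n12⇒n1 (fail-walked)  → match P4@[31:31]
[32] read 'b'  n1⇒n2  → match P0@[31:32],P4@[32:32]
[33] read 'a'  n2⇒n13 (fail-walked)
[34] read 'a'  n13⇒n14  → match P5@[32:34],P6@[33:34]
[35] read 'c'  n14⇒n3 (fail-walked)
[36] read 'b'  n3⇒n4  → match P4@[36:36]
[37] read 'c'  n4⇒n11
[38] read 'a'  n11⇒n12  → match P3@[35:38]
[39] read 'b'  n12⇒n1 (fail-walked)  → match P4@[39:39]
[40] read 'b'  n1⇒n2  → match P0@[39:40],P4@[40:40]
[41] read 'b'  n2⇒n2 (fail-walked)  → match P0@[40:41],P4@[41:41]
[42] read 'b'  n2⇒n2 (fail-walked)  → match P0@[41:42],P4@[42:42]
[43] read 'c'  n2⇒n3 (fail-walked)
[44] read 'b'  n3⇒n4  → match P4@[44:44]

Matches: [[1,4],[3,3],[4,4],[6,5],[6,6],[10,2],[11,4],[12,0],[12,4],[14,5],[14,6],[16,4],[18,3],[20,4],[22,5],[22,6],[24,4],[25,0],[25,4],[26,0],[26,4],[28,4],[30,3],[31,4],[32,0],[32,4],[34,5],[34,6],[36,4],[38,3],[39,4],[40,0],[40,4],[41,0],[41,4],[42,0],[42,4],[44,4]]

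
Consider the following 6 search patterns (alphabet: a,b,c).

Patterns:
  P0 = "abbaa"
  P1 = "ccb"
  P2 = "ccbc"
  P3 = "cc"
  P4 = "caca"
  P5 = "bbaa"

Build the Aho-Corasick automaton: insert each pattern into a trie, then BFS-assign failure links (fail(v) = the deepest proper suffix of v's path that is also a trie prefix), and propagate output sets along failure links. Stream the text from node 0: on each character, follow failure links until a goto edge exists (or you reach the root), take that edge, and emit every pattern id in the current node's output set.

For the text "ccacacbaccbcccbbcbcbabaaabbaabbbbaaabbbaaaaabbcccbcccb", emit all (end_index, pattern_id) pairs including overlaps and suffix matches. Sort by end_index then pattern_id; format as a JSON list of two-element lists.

Build:
Trie nodes:
  0='ε' goto a→1 b→13 c→6
  1='a' goto b→2
  2='ab' goto b→3
  3='abb' goto a→4
  4='abba' goto a→5
  5='abbaa' goto ·  [P0 ends]
  6='c' goto a→10 c→7
  7='cc' goto b→8  [P3 ends]
  8='ccb' goto c→9  [P1 ends]
  9='ccbc' goto ·  [P2 ends]
  10='ca' goto c→11
  11='cac' goto a→12
  12='caca' goto ·  [P4 ends]
  13='b' goto b→14
  14='bb' goto a→15
  15='bba' goto a→16
  16='bbaa' goto ·  [P5 ends]

Failure links (BFS by depth):
  fail(1) 'a': from fail(0)=0 chase 'a': 0 ⇒ 0;  out=∅∪out(0)=∅
  fail(6) 'c': from fail(0)=0 chase 'c': 0 ⇒ 0;  out=∅∪out(0)=∅
  fail(13) 'b': from fail(0)=0 chase 'b': 0 ⇒ 0;  out=∅∪out(0)=∅
  fail(2) 'ab': from fail(1)=0 chase 'b': 0 ⇒ 13;  out=∅∪out(13)=∅
  fail(7) 'cc': from fail(6)=0 chase 'c': 0 ⇒ 6;  out={3}∪out(6)={3}
  fail(10) 'ca': from fail(6)=0 chase 'a': 0 ⇒ 1;  out=∅∪out(1)=∅
  fail(14) 'bb': from fail(13)=0 chase 'b': 0 ⇒ 13;  out=∅∪out(13)=∅
  fail(3) 'abb': from fail(2)=13 chase 'b': 13 ⇒ 14;  out=∅∪out(14)=∅
  fail(8) 'ccb': from fail(7)=6 chase 'b': 6→0 ⇒ 13;  out={1}∪out(13)={1}
  fail(11) 'cac': from fail(10)=1 chase 'c': 1→0 ⇒ 6;  out=∅∪out(6)=∅
  fail(15) 'bba': from fail(14)=13 chase 'a': 13→0 ⇒ 1;  out=∅∪out(1)=∅
  fail(4) 'abba': from fail(3)=14 chase 'a': 14 ⇒ 15;  out=∅∪out(15)=∅
  fail(9) 'ccbc': from fail(8)=13 chase 'c': 13→0 ⇒ 6;  out={2}∪out(6)={2}
  fail(12) 'caca': from fail(11)=6 chase 'a': 6 ⇒ 10;  out={4}∪out(10)={4}
  fail(16) 'bbaa': from fail(15)=1 chase 'a': 1→0 ⇒ 1;  out={5}∪out(1)={5}
  fail(5) 'abbaa': from fail(4)=15 chase 'a': 15 ⇒ 16;  out={0}∪out(16)={0,5}

Scan:
i=0 'c': node 0→6
i=1 'c': node 6→7  emit P3@[0:1]
i=2 'a': node 7→10 (via fail)
i=3 'c': node 10→11
i=4 'a': node 11→12  emit P4@[1:4]
i=5 'c': node 12→11 (via fail)
i=6 'b': node 11→13 (via fail)
i=7 'a': node 13→1 (via fail)
i=8 'c': node 1→6 (via fail)
i=9 'c': node 6→7  emit P3@[8:9]
i=10 'b': node 7→8  emit P1@[8:10]
i=11 'c': node 8→9  emit P2@[8:11]
i=12 'c': node 9→7 (via fail)  emit P3@[11:12]
i=13 'c': node 7→7 (via fail)  emit P3@[12:13]
i=14 'b': node 7→8  emit P1@[12:14]
i=15 'b': node 8→14 (via fail)
i=16 'c': node 14→6 (via fail)
i=17 'b': node 6→13 (via fail)
i=18 'c': node 13→6 (via fail)
i=19 'b': node 6→13 (via fail)
i=20 'a': node 13→1 (via fail)
i=21 'b': node 1→2
i=22 'a': node 2→1 (via fail)
i=23 'a': node 1→1 (via fail)
i=24 'a': node 1→1 (via fail)
i=25 'b': node 1→2
i=26 'b': node 2→3
i=27 'a': node 3→4
i=28 'a': node 4→5  emit P0@[24:28],P5@[25:28]
i=29 'b': node 5→2 (via fail)
i=30 'b': node 2→3
i=31 'b': node 3→14 (via fail)
i=32 'b': node 14→14 (via fail)
i=33 'a': node 14→15
i=34 'a': node 15→16  emit P5@[31:34]
i=35 'a': node 16→1 (via fail)
i=36 'b': node 1→2
i=37 'b': node 2→3
i=38 'b': node 3→14 (via fail)
i=39 'a': node 14→15
i=40 'a': node 15→16  emit P5@[37:40]
i=41 'a': node 16→1 (via fail)
i=42 'a': node 1→1 (via fail)
i=43 'a': node 1→1 (via fail)
i=44 'b': node 1→2
i=45 'b': node 2→3
i=46 'c': node 3→6 (via fail)
i=47 'c': node 6→7  emit P3@[46:47]
i=48 'c': node 7→7 (via fail)  emit P3@[47:48]
i=49 'b': node 7→8  emit P1@[47:49]
i=50 'c': node 8→9  emit P2@[47:50]
i=51 'c': node 9→7 (via fail)  emit P3@[50:51]
i=52 'c': node 7→7 (via fail)  emit P3@[51:52]
i=53 'b': node 7→8  emit P1@[51:53]

Result: [[1,3],[4,4],[9,3],[10,1],[11,2],[12,3],[13,3],[14,1],[28,0],[28,5],[34,5],[40,5],[47,3],[48,3],[49,1],[50,2],[51,3],[52,3],[53,1]]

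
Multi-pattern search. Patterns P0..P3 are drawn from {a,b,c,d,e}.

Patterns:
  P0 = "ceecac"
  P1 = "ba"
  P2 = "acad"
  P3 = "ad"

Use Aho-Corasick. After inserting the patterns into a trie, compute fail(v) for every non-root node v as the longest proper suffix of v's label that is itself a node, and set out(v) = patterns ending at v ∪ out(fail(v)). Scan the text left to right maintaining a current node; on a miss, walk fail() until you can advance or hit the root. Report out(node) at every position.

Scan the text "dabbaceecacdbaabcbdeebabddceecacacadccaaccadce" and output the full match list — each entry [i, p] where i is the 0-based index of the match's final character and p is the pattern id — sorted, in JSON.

Build automaton:
Trie nodes:
  0='ε' goto a→9 b→7 c→1
  1='c' goto e→2
  2='ce' goto e→3
  3='cee' goto c→4
  4='ceec' goto a→5
  5='ceeca' goto c→6
  6='ceecac' goto ·  [P0 ends]
  7='b' goto a→8
  8='ba' goto ·  [P1 ends]
  9='a' goto c→10 d→13
  10='ac' goto a→11
  11='aca' goto d→12
  12='acad' goto ·  [P2 ends]
  13='ad' goto ·  [P3 ends]

Failure links (BFS by depth):
  fail(1) 'c': from fail(0)=0 chase 'c': 0 ⇒ 0;  out=∅∪out(0)=∅
  fail(7) 'b': from fail(0)=0 chase 'b': 0 ⇒ 0;  out=∅∪out(0)=∅
  fail(9) 'a': from fail(0)=0 chase 'a': 0 ⇒ 0;  out=∅∪out(0)=∅
  fail(2) 'ce': from fail(1)=0 chase 'e': 0 ⇒ 0;  out=∅∪out(0)=∅
  fail(8) 'ba': from fail(7)=0 chase 'a': 0 ⇒ 9;  out={1}∪out(9)={1}
  fail(10) 'ac': from fail(9)=0 chase 'c': 0 ⇒ 1;  out=∅∪out(1)=∅
  fail(13) 'ad': from fail(9)=0 chase 'd': 0 ⇒ 0;  out={3}∪out(0)={3}
  fail(3) 'cee': from fail(2)=0 chase 'e': 0 ⇒ 0;  out=∅∪out(0)=∅
  fail(11) 'aca': from fail(10)=1 chase 'a': 1→0 ⇒ 9;  out=∅∪out(9)=∅
  fail(4) 'ceec': from fail(3)=0 chase 'c': 0 ⇒ 1;  out=∅∪out(1)=∅
  fail(12) 'acad': from fail(11)=9 chase 'd': 9 ⇒ 13;  out={2}∪out(13)={2,3}
  fail(5) 'ceeca': from fail(4)=1 chase 'a': 1→0 ⇒ 9;  out=∅∪out(9)=∅
  fail(6) 'ceecac': from fail(5)=9 chase 'c': 9 ⇒ 10;  out={0}∪out(10)={0}

Run:
pos 0 'd': at 0
pos 1 'a': at 9
pos 2 'b': at 7 ·f
pos 3 'b': at 7 ·f
pos 4 'a': at 8  ** P1@[3:4]
pos 5 'c': at 10 ·f
pos 6 'e': at 2 ·f
pos 7 'e': at 3
pos 8 'c': at 4
pos 9 'a': at 5
pos 10 'c': at 6  ** P0@[5:10]
pos 11 'd': at 0 ·f
pos 12 'b': at 7
pos 13 'a': at 8  ** P1@[12:13]
pos 14 'a': at 9 ·f
pos 15 'b': at 7 ·f
pos 16 'c': at 1 ·f
pos 17 'b': at 7 ·f
pos 18 'd': at 0 ·f
pos 19 'e': at 0
pos 20 'e': at 0
pos 21 'b': at 7
pos 22 'a': at 8  ** P1@[21:22]
pos 23 'b': at 7 ·f
pos 24 'd': at 0 ·f
pos 25 'd': at 0
pos 26 'c': at 1
pos 27 'e': at 2
pos 28 'e': at 3
pos 29 'c': at 4
pos 30 'a': at 5
pos 31 'c': at 6  ** P0@[26:31]
pos 32 'a': at 11 ·f
pos 33 'c': at 10 ·f
pos 34 'a': at 11
pos 35 'd': at 12  ** P2@[32:35],P3@[34:35]
pos 36 'c': at 1 ·f
pos 37 'c': at 1 ·f
pos 38 'a': at 9 ·f
pos 39 'a': at 9 ·f
pos 40 'c': at 10
pos 41 'c': at 1 ·f
pos 42 'a': at 9 ·f
pos 43 'd': at 13  ** P3@[42:43]
pos 44 'c': at 1 ·f
pos 45 'e': at 2

Result: [[4,1],[10,0],[13,1],[22,1],[31,0],[35,2],[35,3],[43,3]]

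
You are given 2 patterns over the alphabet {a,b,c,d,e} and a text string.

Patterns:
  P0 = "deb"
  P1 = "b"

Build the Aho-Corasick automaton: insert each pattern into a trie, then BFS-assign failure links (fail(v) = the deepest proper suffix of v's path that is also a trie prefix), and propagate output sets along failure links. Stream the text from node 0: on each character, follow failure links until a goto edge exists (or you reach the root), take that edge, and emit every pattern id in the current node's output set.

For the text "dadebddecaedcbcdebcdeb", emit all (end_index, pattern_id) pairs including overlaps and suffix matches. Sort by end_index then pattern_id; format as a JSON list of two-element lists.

Construct AC machine:
Trie nodes:
  n0 'ε': b→4 d→1
  n1 'd': e→2
  n2 'de': b→3
  n3 'deb': ·  [P0 ends]
  n4 'b': ·  [P1 ends]

Failure links (BFS by depth):
  fail(1) 'd': from fail(0)=0 chase 'd': 0 ⇒ 0;  out=∅∪out(0)=∅
  fail(4) 'b': from fail(0)=0 chase 'b': 0 ⇒ 0;  out={1}∪out(0)={1}
  fail(2) 'de': from fail(1)=0 chase 'e': 0 ⇒ 0;  out=∅∪out(0)=∅
  fail(3) 'deb': from fail(2)=0 chase 'b': 0 ⇒ 4;  out={0}∪out(4)={0,1}

Run:
pos 0 'd': at 1
pos 1 'a': at 0 (via fail)
pos 2 'd': at 1
pos 3 'e': at 2
pos 4 'b': at 3  emit P0@[2:4],P1@[4:4]
pos 5 'd': at 1 (via fail)
pos 6 'd': at 1 (via fail)
pos 7 'e': at 2
pos 8 'c': at 0 (via fail)
pos 9 'a': at 0
pos 10 'e': at 0
pos 11 'd': at 1
pos 12 'c': at 0 (via fail)
pos 13 'b': at 4  emit P1@[13:13]
pos 14 'c': at 0 (via fail)
pos 15 'd': at 1
pos 16 'e': at 2
pos 17 'b': at 3  emit P0@[15:17],P1@[17:17]
pos 18 'c': at 0 (via fail)
pos 19 'd': at 1
pos 20 'e': at 2
pos 21 'b': at 3  emit P0@[19:21],P1@[21:21]

Matches: [[4,0],[4,1],[13,1],[17,0],[17,1],[21,0],[21,1]]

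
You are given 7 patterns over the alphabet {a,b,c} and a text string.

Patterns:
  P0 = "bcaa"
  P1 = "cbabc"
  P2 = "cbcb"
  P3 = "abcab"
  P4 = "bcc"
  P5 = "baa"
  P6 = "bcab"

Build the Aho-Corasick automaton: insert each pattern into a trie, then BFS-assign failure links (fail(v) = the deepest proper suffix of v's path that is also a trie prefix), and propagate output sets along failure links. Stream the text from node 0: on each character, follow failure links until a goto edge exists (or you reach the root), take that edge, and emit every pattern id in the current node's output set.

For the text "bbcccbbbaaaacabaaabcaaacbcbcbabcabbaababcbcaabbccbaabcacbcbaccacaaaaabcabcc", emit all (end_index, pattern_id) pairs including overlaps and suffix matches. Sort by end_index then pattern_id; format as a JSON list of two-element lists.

Construct AC machine:
Trie (insert patterns):
  n0 'ε': a→12 b→1 c→5
  n1 'b': a→18 c→2
  n2 'bc': a→3 c→17
  n3 'bca': a→4 b→20
  n4 'bcaa': ·  ←P0
  n5 'c': b→6
  n6 'cb': a→7 c→10
  n7 'cba': b→8
  n8 'cbab': c→9
  n9 'cbabc': ·  ←P1
  n10 'cbc': b→11
  n11 'cbcb': ·  ←P2
  n12 'a': b→13
  n13 'ab': c→14
  n14 'abc': a→15
  n15 'abca': b→16
  n16 'abcab': ·  ←P3
  n17 'bcc': ·  ←P4
  n18 'ba': a→19
  n19 'baa': ·  ←P5
  n20 'bcab': ·  ←P6

Failure links (BFS by depth):
  n1('b'): parent n0 fail=0; on 'b' 0 → fail=0;  out ∅∪∅=∅
  n5('c'): parent n0 fail=0; on 'c' 0 → fail=0;  out ∅∪∅=∅
  n12('a'): parent n0 fail=0; on 'a' 0 → fail=0;  out ∅∪∅=∅
  n2('bc'): parent n1 fail=0; on 'c' 0 → fail=5;  out ∅∪∅=∅
  n6('cb'): parent n5 fail=0; on 'b' 0 → fail=1;  out ∅∪∅=∅
  n13('ab'): parent n12 fail=0; on 'b' 0 → fail=1;  out ∅∪∅=∅
  n18('ba'): parent n1 fail=0; on 'a' 0 → fail=12;  out ∅∪∅=∅
  n3('bca'): parent n2 fail=5; on 'a' 5→0 → fail=12;  out ∅∪∅=∅
  n7('cba'): parent n6 fail=1; on 'a' 1 → fail=18;  out ∅∪∅=∅
  n10('cbc'): parent n6 fail=1; on 'c' 1 → fail=2;  out ∅∪∅=∅
  n14('abc'): parent n13 fail=1; on 'c' 1 → fail=2;  out ∅∪∅=∅
  n17('bcc'): parent n2 fail=5; on 'c' 5→0 → fail=5;  out {4}∪∅={4}
  n19('baa'): parent n18 fail=12; on 'a' 12→0 → fail=12;  out {5}∪∅={5}
  n4('bcaa'): parent n3 fail=12; on 'a' 12→0 → fail=12;  out {0}∪∅={0}
  n8('cbab'): parent n7 fail=18; on 'b' 18→12 → fail=13;  out ∅∪∅=∅
  n11('cbcb'): parent n10 fail=2; on 'b' 2→5 → fail=6;  out {2}∪∅={2}
  n15('abca'): parent n14 fail=2; on 'a' 2 → fail=3;  out ∅∪∅=∅
  n20('bcab'): parent n3 fail=12; on 'b' 12 → fail=13;  out {6}∪∅={6}
  n9('cbabc'): parent n8 fail=13; on 'c' 13 → fail=14;  out {1}∪∅={1}
  n16('abcab'): parent n15 fail=3; on 'b' 3 → fail=20;  out {3}∪{6}={3,6}

Text stream:
pos 0 'b': at 1
pos 1 'b': at 1 (via fail)
pos 2 'c': at 2
pos 3 'c': at 17  → match P4@[1:3]
pos 4 'c': at 5 (via fail)
pos 5 'b': at 6
pos 6 'b': at 1 (via fail)
pos 7 'b': at 1 (via fail)
pos 8 'a': at 18
pos 9 'a': at 19  → match P5@[7:9]
pos 10 'a': at 12 (via fail)
pos 11 'a': at 12 (via fail)
pos 12 'c': at 5 (via fail)
pos 13 'a': at 12 (via fail)
pos 14 'b': at 13
pos 15 'a': at 18 (via fail)
pos 16 'a': at 19  → match P5@[14:16]
pos 17 'a': at 12 (via fail)
pos 18 'b': at 13
pos 19 'c': at 14
pos 20 'a': at 15
pos 21 'a': at 4 (via fail)  → match P0@[18:21]
pos 22 'a': at 12 (via fail)
pos 23 'c': at 5 (via fail)
pos 24 'b': at 6
pos 25 'c': at 10
pos 26 'b': at 11  → match P2@[23:26]
pos 27 'c': at 10 (via fail)
pos 28 'b': at 11  → match P2@[25:28]
pos 29 'a': at 7 (via fail)
pos 30 'b': at 8
pos 31 'c': at 9  → match P1@[27:31]
pos 32 'a': at 15 (via fail)
pos 33 'b': at 16  → match P3@[29:33],P6@[30:33]
pos 34 'b': at 1 (via fail)
pos 35 'a': at 18
pos 36 'a': at 19  → match P5@[34:36]
pos 37 'b': at 13 (via fail)
pos 38 'a': at 18 (via fail)
pos 39 'b': at 13 (via fail)
pos 40 'c': at 14
pos 41 'b': at 6 (via fail)
pos 42 'c': at 10
pos 43 'a': at 3 (via fail)
pos 44 'a': at 4  → match P0@[41:44]
pos 45 'b': at 13 (via fail)
pos 46 'b': at 1 (via fail)
pos 47 'c': at 2
pos 48 'c': at 17  → match P4@[46:48]
pos 49 'b': at 6 (via fail)
pos 50 'a': at 7
pos 51 'a': at 19 (via fail)  → match P5@[49:51]
pos 52 'b': at 13 (via fail)
pos 53 'c': at 14
pos 54 'a': at 15
pos 55 'c': at 5 (via fail)
pos 56 'b': at 6
pos 57 'c': at 10
pos 58 'b': at 11  → match P2@[55:58]
pos 59 'a': at 7 (via fail)
pos 60 'c': at 5 (via fail)
pos 61 'c': at 5 (via fail)
pos 62 'a': at 12 (via fail)
pos 63 'c': at 5 (via fail)
pos 64 'a': at 12 (via fail)
pos 65 'a': at 12 (via fail)
pos 66 'a': at 12 (via fail)
pos 67 'a': at 12 (via fail)
pos 68 'a': at 12 (via fail)
pos 69 'b': at 13
pos 70 'c': at 14
pos 71 'a': at 15
pos 72 'b': at 16  → match P3@[68:72],P6@[69:72]
pos 73 'c': at 14 (via fail)
pos 74 'c': at 17 (via fail)  → match P4@[72:74]

All matches (sorted): [[3,4],[9,5],[16,5],[21,0],[26,2],[28,2],[31,1],[33,3],[33,6],[36,5],[44,0],[48,4],[51,5],[58,2],[72,3],[72,6],[74,4]]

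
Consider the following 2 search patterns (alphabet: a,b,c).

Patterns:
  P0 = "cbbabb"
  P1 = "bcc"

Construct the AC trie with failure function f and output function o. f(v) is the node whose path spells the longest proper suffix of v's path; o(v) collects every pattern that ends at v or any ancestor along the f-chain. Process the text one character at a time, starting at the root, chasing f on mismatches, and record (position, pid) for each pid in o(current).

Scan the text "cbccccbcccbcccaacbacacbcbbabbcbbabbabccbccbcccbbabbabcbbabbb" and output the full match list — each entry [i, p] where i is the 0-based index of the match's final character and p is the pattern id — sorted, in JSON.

Construct AC machine:
Trie (insert patterns):
  n0 'ε': b→7 c→1
  n1 'c': b→2
  n2 'cb': b→3
  n3 'cbb': a→4
  n4 'cbba': b→5
  n5 'cbbab': b→6
  n6 'cbbabb': ·  ←P0
  n7 'b': c→8
  n8 'bc': c→9
  n9 'bcc': ·  ←P1

Failure links (BFS by depth):
  fail(1) 'c': from fail(0)=0 chase 'c': 0 ⇒ 0;  out=∅∪out(0)=∅
  fail(7) 'b': from fail(0)=0 chase 'b': 0 ⇒ 0;  out=∅∪out(0)=∅
  fail(2) 'cb': from fail(1)=0 chase 'b': 0 ⇒ 7;  out=∅∪out(7)=∅
  fail(8) 'bc': from fail(7)=0 chase 'c': 0 ⇒ 1;  out=∅∪out(1)=∅
  fail(3) 'cbb': from fail(2)=7 chase 'b': 7→0 ⇒ 7;  out=∅∪out(7)=∅
  fail(9) 'bcc': from fail(8)=1 chase 'c': 1→0 ⇒ 1;  out={1}∪out(1)={1}
  fail(4) 'cbba': from fail(3)=7 chase 'a': 7→0 ⇒ 0;  out=∅∪out(0)=∅
  fail(5) 'cbbab': from fail(4)=0 chase 'b': 0 ⇒ 7;  out=∅∪out(7)=∅
  fail(6) 'cbbabb': from fail(5)=7 chase 'b': 7→0 ⇒ 7;  out={0}∪out(7)={0}

Run:
pos 0 'c': at 1
pos 1 'b': at 2
pos 2 'c': at 8 (via fail)
pos 3 'c': at 9  → match P1@[1:3]
pos 4 'c': at 1 (via fail)
pos 5 'c': at 1 (via fail)
pos 6 'b': at 2
pos 7 'c': at 8 (via fail)
pos 8 'c': at 9  → match P1@[6:8]
pos 9 'c': at 1 (via fail)
pos 10 'b': at 2
pos 11 'c': at 8 (via fail)
pos 12 'c': at 9  → match P1@[10:12]
pos 13 'c': at 1 (via fail)
pos 14 'a': at 0 (via fail)
pos 15 'a': at 0
pos 16 'c': at 1
pos 17 'b': at 2
pos 18 'a': at 0 (via fail)
pos 19 'c': at 1
pos 20 'a': at 0 (via fail)
pos 21 'c': at 1
pos 22 'b': at 2
pos 23 'c': at 8 (via fail)
pos 24 'b': at 2 (via fail)
pos 25 'b': at 3
pos 26 'a': at 4
pos 27 'b': at 5
pos 28 'b': at 6  → match P0@[23:28]
pos 29 'c': at 8 (via fail)
pos 30 'b': at 2 (via fail)
pos 31 'b': at 3
pos 32 'a': at 4
pos 33 'b': at 5
pos 34 'b': at 6  → match P0@[29:34]
pos 35 'a': at 0 (via fail)
pos 36 'b': at 7
pos 37 'c': at 8
pos 38 'c': at 9  → match P1@[36:38]
pos 39 'b': at 2 (via fail)
pos 40 'c': at 8 (via fail)
pos 41 'c': at 9  → match P1@[39:41]
pos 42 'b': at 2 (via fail)
pos 43 'c': at 8 (via fail)
pos 44 'c': at 9  → match P1@[42:44]
pos 45 'c': at 1 (via fail)
pos 46 'b': at 2
pos 47 'b': at 3
pos 48 'a': at 4
pos 49 'b': at 5
pos 50 'b': at 6  → match P0@[45:50]
pos 51 'a': at 0 (via fail)
pos 52 'b': at 7
pos 53 'c': at 8
pos 54 'b': at 2 (via fail)
pos 55 'b': at 3
pos 56 'a': at 4
pos 57 'b': at 5
pos 58 'b': at 6  → match P0@[53:58]
pos 59 'b': at 7 (via fail)

All matches (sorted): [[3,1],[8,1],[12,1],[28,0],[34,0],[38,1],[41,1],[44,1],[50,0],[58,0]]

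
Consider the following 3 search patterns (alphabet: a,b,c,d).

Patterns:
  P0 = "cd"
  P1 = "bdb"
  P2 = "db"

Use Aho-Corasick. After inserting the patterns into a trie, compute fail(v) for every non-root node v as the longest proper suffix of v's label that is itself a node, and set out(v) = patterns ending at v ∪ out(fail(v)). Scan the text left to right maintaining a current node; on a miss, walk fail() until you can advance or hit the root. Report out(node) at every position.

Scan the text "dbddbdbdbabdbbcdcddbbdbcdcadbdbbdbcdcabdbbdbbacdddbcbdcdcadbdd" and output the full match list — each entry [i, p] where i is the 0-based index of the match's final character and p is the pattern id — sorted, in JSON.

Build automaton:
Trie nodes:
  0='ε' goto b→3 c→1 d→6
  1='c' goto d→2
  2='cd' goto ·  [P0 ends]
  3='b' goto d→4
  4='bd' goto b→5
  5='bdb' goto ·  [P1 ends]
  6='d' goto b→7
  7='db' goto ·  [P2 ends]

BFS fail/out derivation:
  n1('c'): parent n0 fail=0; on 'c' 0 → fail=0;  out ∅∪∅=∅
  n3('b'): parent n0 fail=0; on 'b' 0 → fail=0;  out ∅∪∅=∅
  n6('d'): parent n0 fail=0; on 'd' 0 → fail=0;  out ∅∪∅=∅
  n2('cd'): parent n1 fail=0; on 'd' 0 → fail=6;  out {0}∪∅={0}
  n4('bd'): parent n3 fail=0; on 'd' 0 → fail=6;  out ∅∪∅=∅
  n7('db'): parent n6 fail=0; on 'b' 0 → fail=3;  out {2}∪∅={2}
  n5('bdb'): parent n4 fail=6; on 'b' 6 → fail=7;  out {1}∪{2}={1,2}

Text stream:
[0] read 'd'  n0⇒n6
[1] read 'b'  n6⇒n7  ** P2@[0:1]
[2] read 'd'  n7⇒n4 ·f
[3] read 'd'  n4⇒n6 ·f
[4] read 'b'  n6⇒n7  ** P2@[3:4]
[5] read 'd'  n7⇒n4 ·f
[6] read 'b'  n4⇒n5  ** P1@[4:6],P2@[5:6]
[7] read 'd'  n5⇒n4 ·f
[8] read 'b'  n4⇒n5  ** P1@[6:8],P2@[7:8]
[9] read 'a'  n5⇒n0 ·f
[10] read 'b'  n0⇒n3
[11] read 'd'  n3⇒n4
[12] read 'b'  n4⇒n5  ** P1@[10:12],P2@[11:12]
[13] read 'b'  n5⇒n3 ·f
[14] read 'c'  n3⇒n1 ·f
[15] read 'd'  n1⇒n2  ** P0@[14:15]
[16] read 'c'  n2⇒n1 ·f
[17] read 'd'  n1⇒n2  ** P0@[16:17]
[18] read 'd'  n2⇒n6 ·f
[19] read 'b'  n6⇒n7  ** P2@[18:19]
[20] read 'b'  n7⇒n3 ·f
[21] read 'd'  n3⇒n4
[22] read 'b'  n4⇒n5  ** P1@[20:22],P2@[21:22]
[23] read 'c'  n5⇒n1 ·f
[24] read 'd'  n1⇒n2  ** P0@[23:24]
[25] read 'c'  n2⇒n1 ·f
[26] read 'a'  n1⇒n0 ·f
[27] read 'd'  n0⇒n6
[28] read 'b'  n6⇒n7  ** P2@[27:28]
[29] read 'd'  n7⇒n4 ·f
[30] read 'b'  n4⇒n5  ** P1@[28:30],P2@[29:30]
[31] read 'b'  n5⇒n3 ·f
[32] read 'd'  n3⇒n4
[33] read 'b'  n4⇒n5  ** P1@[31:33],P2@[32:33]
[34] read 'c'  n5⇒n1 ·f
[35] read 'd'  n1⇒n2  ** P0@[34:35]
[36] read 'c'  n2⇒n1 ·f
[37] read 'a'  n1⇒n0 ·f
[38] read 'b'  n0⇒n3
[39] read 'd'  n3⇒n4
[40] read 'b'  n4⇒n5  ** P1@[38:40],P2@[39:40]
[41] read 'b'  n5⇒n3 ·f
[42] read 'd'  n3⇒n4
[43] read 'b'  n4⇒n5  ** P1@[41:43],P2@[42:43]
[44] read 'b'  n5⇒n3 ·f
[45] read 'a'  n3⇒n0 ·f
[46] read 'c'  n0⇒n1
[47] read 'd'  n1⇒n2  ** P0@[46:47]
[48] read 'd'  n2⇒n6 ·f
[49] read 'd'  n6⇒n6 ·f
[50] read 'b'  n6⇒n7  ** P2@[49:50]
[51] read 'c'  n7⇒n1 ·f
[52] read 'b'  n1⇒n3 ·f
[53] read 'd'  n3⇒n4
[54] read 'c'  n4⇒n1 ·f
[55] read 'd'  n1⇒n2  ** P0@[54:55]
[56] read 'c'  n2⇒n1 ·f
[57] read 'a'  n1⇒n0 ·f
[58] read 'd'  n0⇒n6
[59] read 'b'  n6⇒n7  ** P2@[58:59]
[60] read 'd'  n7⇒n4 ·f
[61] read 'd'  n4⇒n6 ·f

Matches: [[1,2],[4,2],[6,1],[6,2],[8,1],[8,2],[12,1],[12,2],[15,0],[17,0],[19,2],[22,1],[22,2],[24,0],[28,2],[30,1],[30,2],[33,1],[33,2],[35,0],[40,1],[40,2],[43,1],[43,2],[47,0],[50,2],[55,0],[59,2]]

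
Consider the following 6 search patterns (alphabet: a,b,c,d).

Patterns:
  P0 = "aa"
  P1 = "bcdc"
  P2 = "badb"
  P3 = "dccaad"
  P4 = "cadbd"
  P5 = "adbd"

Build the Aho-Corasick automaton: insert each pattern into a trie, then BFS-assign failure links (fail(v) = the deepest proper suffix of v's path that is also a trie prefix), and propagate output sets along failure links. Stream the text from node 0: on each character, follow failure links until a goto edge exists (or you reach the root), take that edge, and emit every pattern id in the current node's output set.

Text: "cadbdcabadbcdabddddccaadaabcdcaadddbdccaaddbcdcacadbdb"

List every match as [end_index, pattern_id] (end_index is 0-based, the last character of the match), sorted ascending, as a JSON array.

Build automaton:
Trie (insert patterns):
  n0 'ε': a→1 b→3 c→16 d→10
  n1 'a': a→2 d→21
  n2 'aa': ·  ←P0
  n3 'b': a→7 c→4
  n4 'bc': d→5
  n5 'bcd': c→6
  n6 'bcdc': ·  ←P1
  n7 'ba': d→8
  n8 'bad': b→9
  n9 'badb': ·  ←P2
  n10 'd': c→11
  n11 'dc': c→12
  n12 'dcc': a→13
  n13 'dcca': a→14
  n14 'dccaa': d→15
  n15 'dccaad': ·  ←P3
  n16 'c': a→17
  n17 'ca': d→18
  n18 'cad': b→19
  n19 'cadb': d→20
  n20 'cadbd': ·  ←P4
  n21 'ad': b→22
  n22 'adb': d→23
  n23 'adbd': ·  ←P5

Failure links (BFS by depth):
  fail(1) 'a': from fail(0)=0 chase 'a': 0 ⇒ 0;  out=∅∪out(0)=∅
  fail(3) 'b': from fail(0)=0 chase 'b': 0 ⇒ 0;  out=∅∪out(0)=∅
  fail(10) 'd': from fail(0)=0 chase 'd': 0 ⇒ 0;  out=∅∪out(0)=∅
  fail(16) 'c': from fail(0)=0 chase 'c': 0 ⇒ 0;  out=∅∪out(0)=∅
  fail(2) 'aa': from fail(1)=0 chase 'a': 0 ⇒ 1;  out={0}∪out(1)={0}
  fail(4) 'bc': from fail(3)=0 chase 'c': 0 ⇒ 16;  out=∅∪out(16)=∅
  fail(7) 'ba': from fail(3)=0 chase 'a': 0 ⇒ 1;  out=∅∪out(1)=∅
  fail(11) 'dc': from fail(10)=0 chase 'c': 0 ⇒ 16;  out=∅∪out(16)=∅
  fail(17) 'ca': from fail(16)=0 chase 'a': 0 ⇒ 1;  out=∅∪out(1)=∅
  fail(21) 'ad': from fail(1)=0 chase 'd': 0 ⇒ 10;  out=∅∪out(10)=∅
  fail(5) 'bcd': from fail(4)=16 chase 'd': 16→0 ⇒ 10;  out=∅∪out(10)=∅
  fail(8) 'bad': from fail(7)=1 chase 'd': 1 ⇒ 21;  out=∅∪out(21)=∅
  fail(12) 'dcc': from fail(11)=16 chase 'c': 16→0 ⇒ 16;  out=∅∪out(16)=∅
  fail(18) 'cad': from fail(17)=1 chase 'd': 1 ⇒ 21;  out=∅∪out(21)=∅
  fail(22) 'adb': from fail(21)=10 chase 'b': 10→0 ⇒ 3;  out=∅∪out(3)=∅
  fail(6) 'bcdc': from fail(5)=10 chase 'c': 10 ⇒ 11;  out={1}∪out(11)={1}
  fail(9) 'badb': from fail(8)=21 chase 'b': 21 ⇒ 22;  out={2}∪out(22)={2}
  fail(13) 'dcca': from fail(12)=16 chase 'a': 16 ⇒ 17;  out=∅∪out(17)=∅
  fail(19) 'cadb': from fail(18)=21 chase 'b': 21 ⇒ 22;  out=∅∪out(22)=∅
  fail(23) 'adbd': from fail(22)=3 chase 'd': 3→0 ⇒ 10;  out={5}∪out(10)={5}
  fail(14) 'dccaa': from fail(13)=17 chase 'a': 17→1 ⇒ 2;  out=∅∪out(2)={0}
  fail(20) 'cadbd': from fail(19)=22 chase 'd': 22 ⇒ 23;  out={4}∪out(23)={4,5}
  fail(15) 'dccaad': from fail(14)=2 chase 'd': 2→1 ⇒ 21;  out={3}∪out(21)={3}

Run:
pos 0 'c': at 16
pos 1 'a': at 17
pos 2 'd': at 18
pos 3 'b': at 19
pos 4 'd': at 20  → match P4@[0:4],P5@[1:4]
pos 5 'c': at 11 ·f
pos 6 'a': at 17 ·f
pos 7 'b': at 3 ·f
pos 8 'a': at 7
pos 9 'd': at 8
pos 10 'b': at 9  → match P2@[7:10]
pos 11 'c': at 4 ·f
pos 12 'd': at 5
pos 13 'a': at 1 ·f
pos 14 'b': at 3 ·f
pos 15 'd': at 10 ·f
pos 16 'd': at 10 ·f
pos 17 'd': at 10 ·f
pos 18 'd': at 10 ·f
pos 19 'c': at 11
pos 20 'c': at 12
pos 21 'a': at 13
pos 22 'a': at 14  → match P0@[21:22]
pos 23 'd': at 15  → match P3@[18:23]
pos 24 'a': at 1 ·f
pos 25 'a': at 2  → match P0@[24:25]
pos 26 'b': at 3 ·f
pos 27 'c': at 4
pos 28 'd': at 5
pos 29 'c': at 6  → match P1@[26:29]
pos 30 'a': at 17 ·f
pos 31 'a': at 2 ·f  → match P0@[30:31]
pos 32 'd': at 21 ·f
pos 33 'd': at 10 ·f
pos 34 'd': at 10 ·f
pos 35 'b': at 3 ·f
pos 36 'd': at 10 ·f
pos 37 'c': at 11
pos 38 'c': at 12
pos 39 'a': at 13
pos 40 'a': at 14  → match P0@[39:40]
pos 41 'd': at 15  → match P3@[36:41]
pos 42 'd': at 10 ·f
pos 43 'b': at 3 ·f
pos 44 'c': at 4
pos 45 'd': at 5
pos 46 'c': at 6  → match P1@[43:46]
pos 47 'a': at 17 ·f
pos 48 'c': at 16 ·f
pos 49 'a': at 17
pos 50 'd': at 18
pos 51 'b': at 19
pos 52 'd': at 20  → match P4@[48:52],P5@[49:52]
pos 53 'b': at 3 ·f

Result: [[4,4],[4,5],[10,2],[22,0],[23,3],[25,0],[29,1],[31,0],[40,0],[41,3],[46,1],[52,4],[52,5]]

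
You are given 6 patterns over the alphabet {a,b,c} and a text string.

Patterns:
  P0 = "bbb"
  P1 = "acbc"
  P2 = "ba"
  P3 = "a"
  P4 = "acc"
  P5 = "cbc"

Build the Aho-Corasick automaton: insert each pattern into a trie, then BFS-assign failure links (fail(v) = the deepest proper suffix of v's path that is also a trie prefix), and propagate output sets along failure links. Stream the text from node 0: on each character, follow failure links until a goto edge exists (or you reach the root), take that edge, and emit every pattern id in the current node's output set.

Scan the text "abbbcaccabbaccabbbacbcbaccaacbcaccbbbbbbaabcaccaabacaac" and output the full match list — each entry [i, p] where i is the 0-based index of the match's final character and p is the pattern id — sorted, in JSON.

Build:
Trie (insert patterns):
  0='ε' goto a→4 b→1 c→10
  1='b' goto a→8 b→2
  2='bb' goto b→3
  3='bbb' goto ·  ←P0
  4='a' goto c→5  ←P3
  5='ac' goto b→6 c→9
  6='acb' goto c→7
  7='acbc' goto ·  ←P1
  8='ba' goto ·  ←P2
  9='acc' goto ·  ←P4
  10='c' goto b→11
  11='cb' goto c→12
  12='cbc' goto ·  ←P5

Failure links (BFS by depth):
  fail(1) 'b': from fail(0)=0 chase 'b': 0 ⇒ 0;  out=∅∪out(0)=∅
  fail(4) 'a': from fail(0)=0 chase 'a': 0 ⇒ 0;  out={3}∪out(0)={3}
  fail(10) 'c': from fail(0)=0 chase 'c': 0 ⇒ 0;  out=∅∪out(0)=∅
  fail(2) 'bb': from fail(1)=0 chase 'b': 0 ⇒ 1;  out=∅∪out(1)=∅
  fail(5) 'ac': from fail(4)=0 chase 'c': 0 ⇒ 10;  out=∅∪out(10)=∅
  fail(8) 'ba': from fail(1)=0 chase 'a': 0 ⇒ 4;  out={2}∪out(4)={2,3}
  fail(11) 'cb': from fail(10)=0 chase 'b': 0 ⇒ 1;  out=∅∪out(1)=∅
  fail(3) 'bbb': from fail(2)=1 chase 'b': 1 ⇒ 2;  out={0}∪out(2)={0}
  fail(6) 'acb': from fail(5)=10 chase 'b': 10 ⇒ 11;  out=∅∪out(11)=∅
  fail(9) 'acc': from fail(5)=10 chase 'c': 10→0 ⇒ 10;  out={4}∪out(10)={4}
  fail(12) 'cbc': from fail(11)=1 chase 'c': 1→0 ⇒ 10;  out={5}∪out(10)={5}
  fail(7) 'acbc': from fail(6)=11 chase 'c': 11 ⇒ 12;  out={1}∪out(12)={1,5}

Scan:
pos 0 'a': at 4  ** P3@[0:0]
pos 1 'b': at 1 (via fail)
pos 2 'b': at 2
pos 3 'b': at 3  ** P0@[1:3]
pos 4 'c': at 10 (via fail)
pos 5 'a': at 4 (via fail)  ** P3@[5:5]
pos 6 'c': at 5
pos 7 'c': at 9  ** P4@[5:7]
pos 8 'a': at 4 (via fail)  ** P3@[8:8]
pos 9 'b': at 1 (via fail)
pos 10 'b': at 2
pos 11 'a': at 8 (via fail)  ** P2@[10:11],P3@[11:11]
pos 12 'c': at 5 (via fail)
pos 13 'c': at 9  ** P4@[11:13]
pos 14 'a': at 4 (via fail)  ** P3@[14:14]
pos 15 'b': at 1 (via fail)
pos 16 'b': at 2
pos 17 'b': at 3  ** P0@[15:17]
pos 18 'a': at 8 (via fail)  ** P2@[17:18],P3@[18:18]
pos 19 'c': at 5 (via fail)
pos 20 'b': at 6
pos 21 'c': at 7  ** P1@[18:21],P5@[19:21]
pos 22 'b': at 11 (via fail)
pos 23 'a': at 8 (via fail)  ** P2@[22:23],P3@[23:23]
pos 24 'c': at 5 (via fail)
pos 25 'c': at 9  ** P4@[23:25]
pos 26 'a': at 4 (via fail)  ** P3@[26:26]
pos 27 'a': at 4 (via fail)  ** P3@[27:27]
pos 28 'c': at 5
pos 29 'b': at 6
pos 30 'c': at 7  ** P1@[27:30],P5@[28:30]
pos 31 'a': at 4 (via fail)  ** P3@[31:31]
pos 32 'c': at 5
pos 33 'c': at 9  ** P4@[31:33]
pos 34 'b': at 11 (via fail)
pos 35 'b': at 2 (via fail)
pos 36 'b': at 3  ** P0@[34:36]
pos 37 'b': at 3 (via fail)  ** P0@[35:37]
pos 38 'b': at 3 (via fail)  ** P0@[36:38]
pos 39 'b': at 3 (via fail)  ** P0@[37:39]
pos 40 'a': at 8 (via fail)  ** P2@[39:40],P3@[40:40]
pos 41 'a': at 4 (via fail)  ** P3@[41:41]
pos 42 'b': at 1 (via fail)
pos 43 'c': at 10 (via fail)
pos 44 'a': at 4 (via fail)  ** P3@[44:44]
pos 45 'c': at 5
pos 46 'c': at 9  ** P4@[44:46]
pos 47 'a': at 4 (via fail)  ** P3@[47:47]
pos 48 'a': at 4 (via fail)  ** P3@[48:48]
pos 49 'b': at 1 (via fail)
pos 50 'a': at 8  ** P2@[49:50],P3@[50:50]
pos 51 'c': at 5 (via fail)
pos 52 'a': at 4 (via fail)  ** P3@[52:52]
pos 53 'a': at 4 (via fail)  ** P3@[53:53]
pos 54 'c': at 5

Matches: [[0,3],[3,0],[5,3],[7,4],[8,3],[11,2],[11,3],[13,4],[14,3],[17,0],[18,2],[18,3],[21,1],[21,5],[23,2],[23,3],[25,4],[26,3],[27,3],[30,1],[30,5],[31,3],[33,4],[36,0],[37,0],[38,0],[39,0],[40,2],[40,3],[41,3],[44,3],[46,4],[47,3],[48,3],[50,2],[50,3],[52,3],[53,3]]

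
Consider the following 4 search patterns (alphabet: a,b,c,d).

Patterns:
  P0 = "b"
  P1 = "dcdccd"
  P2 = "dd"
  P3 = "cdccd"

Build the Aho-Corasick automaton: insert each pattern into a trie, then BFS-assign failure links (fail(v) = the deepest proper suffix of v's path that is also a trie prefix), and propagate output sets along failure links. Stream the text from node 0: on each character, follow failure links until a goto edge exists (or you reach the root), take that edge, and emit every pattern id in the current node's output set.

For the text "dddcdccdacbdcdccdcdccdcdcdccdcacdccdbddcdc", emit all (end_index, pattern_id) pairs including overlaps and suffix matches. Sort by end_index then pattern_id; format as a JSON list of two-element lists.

Construct AC machine:
Trie nodes:
  n0 'ε': b→1 c→9 d→2
  n1 'b': ·  ←P0
  n2 'd': c→3 d→8
  n3 'dc': d→4
  n4 'dcd': c→5
  n5 'dcdc': c→6
  n6 'dcdcc': d→7
  n7 'dcdccd': ·  ←P1
  n8 'dd': ·  ←P2
  n9 'c': d→10
  n10 'cd': c→11
  n11 'cdc': c→12
  n12 'cdcc': d→13
  n13 'cdccd': ·  ←P3

Failure links (BFS by depth):
  n1('b'): parent n0 fail=0; on 'b' 0 → fail=0;  out {0}∪∅={0}
  n2('d'): parent n0 fail=0; on 'd' 0 → fail=0;  out ∅∪∅=∅
  n9('c'): parent n0 fail=0; on 'c' 0 → fail=0;  out ∅∪∅=∅
  n3('dc'): parent n2 fail=0; on 'c' 0 → fail=9;  out ∅∪∅=∅
  n8('dd'): parent n2 fail=0; on 'd' 0 → fail=2;  out {2}∪∅={2}
  n10('cd'): parent n9 fail=0; on 'd' 0 → fail=2;  out ∅∪∅=∅
  n4('dcd'): parent n3 fail=9; on 'd' 9 → fail=10;  out ∅∪∅=∅
  n11('cdc'): parent n10 fail=2; on 'c' 2 → fail=3;  out ∅∪∅=∅
  n5('dcdc'): parent n4 fail=10; on 'c' 10 → fail=11;  out ∅∪∅=∅
  n12('cdcc'): parent n11 fail=3; on 'c' 3→9→0 → fail=9;  out ∅∪∅=∅
  n6('dcdcc'): parent n5 fail=11; on 'c' 11 → fail=12;  out ∅∪∅=∅
  n13('cdccd'): parent n12 fail=9; on 'd' 9 → fail=10;  out {3}∪∅={3}
  n7('dcdccd'): parent n6 fail=12; on 'd' 12 → fail=13;  out {1}∪{3}={1,3}

Run:
pos 0 'd': at 2
pos 1 'd': at 8  emit P2@[0:1]
pos 2 'd': at 8 (fail-walked)  emit P2@[1:2]
pos 3 'c': at 3 (fail-walked)
pos 4 'd': at 4
pos 5 'c': at 5
pos 6 'c': at 6
pos 7 'd': at 7  emit P1@[2:7],P3@[3:7]
pos 8 'a': at 0 (fail-walked)
pos 9 'c': at 9
pos 10 'b': at 1 (fail-walked)  emit P0@[10:10]
pos 11 'd': at 2 (fail-walked)
pos 12 'c': at 3
pos 13 'd': at 4
pos 14 'c': at 5
pos 15 'c': at 6
pos 16 'd': at 7  emit P1@[11:16],P3@[12:16]
pos 17 'c': at 11 (fail-walked)
pos 18 'd': at 4 (fail-walked)
pos 19 'c': at 5
pos 20 'c': at 6
pos 21 'd': at 7  emit P1@[16:21],P3@[17:21]
pos 22 'c': at 11 (fail-walked)
pos 23 'd': at 4 (fail-walked)
pos 24 'c': at 5
pos 25 'd': at 4 (fail-walked)
pos 26 'c': at 5
pos 27 'c': at 6
pos 28 'd': at 7  emit P1@[23:28],P3@[24:28]
pos 29 'c': at 11 (fail-walked)
pos 30 'a': at 0 (fail-walked)
pos 31 'c': at 9
pos 32 'd': at 10
pos 33 'c': at 11
pos 34 'c': at 12
pos 35 'd': at 13  emit P3@[31:35]
pos 36 'b': at 1 (fail-walked)  emit P0@[36:36]
pos 37 'd': at 2 (fail-walked)
pos 38 'd': at 8  emit P2@[37:38]
pos 39 'c': at 3 (fail-walked)
pos 40 'd': at 4
pos 41 'c': at 5

All matches (sorted): [[1,2],[2,2],[7,1],[7,3],[10,0],[16,1],[16,3],[21,1],[21,3],[28,1],[28,3],[35,3],[36,0],[38,2]]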